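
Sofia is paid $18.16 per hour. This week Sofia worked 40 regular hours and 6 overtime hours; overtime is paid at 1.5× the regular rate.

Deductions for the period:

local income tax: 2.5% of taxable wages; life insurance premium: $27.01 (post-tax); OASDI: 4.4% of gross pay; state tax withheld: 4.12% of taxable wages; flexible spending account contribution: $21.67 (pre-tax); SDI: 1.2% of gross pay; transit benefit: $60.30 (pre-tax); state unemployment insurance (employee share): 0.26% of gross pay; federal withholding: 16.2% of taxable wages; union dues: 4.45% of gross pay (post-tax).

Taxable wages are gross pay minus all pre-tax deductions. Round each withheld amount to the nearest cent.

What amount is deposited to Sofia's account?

Regular pay: 40 × $18.16 = $726.40
Overtime pay: 6 × $18.16 × 1.5 = $163.44
Gross pay = $726.40 + $163.44 = $889.84
Flexible spending account contribution: $21.67
Transit benefit: $60.30
Pre-tax total = $21.67 + $60.30 = $81.97
Taxable wages = $889.84 − $81.97 = $807.87
State tax withheld: $807.87 × 0.0412 = $33.28
Local income tax: $807.87 × 0.025 = $20.20
Federal withholding: $807.87 × 0.162 = $130.87
OASDI: $889.84 × 0.044 = $39.15
State unemployment insurance (employee share): $889.84 × 0.0026 = $2.31
SDI: $889.84 × 0.012 = $10.68
Life insurance premium: $27.01
Union dues: $889.84 × 0.0445 = $39.60
Total deductions = $21.67 + $60.30 + $33.28 + $20.20 + $130.87 + $39.15 + $2.31 + $10.68 + $27.01 + $39.60 = $385.07
Net pay = $889.84 − $385.07 = $504.77

$504.77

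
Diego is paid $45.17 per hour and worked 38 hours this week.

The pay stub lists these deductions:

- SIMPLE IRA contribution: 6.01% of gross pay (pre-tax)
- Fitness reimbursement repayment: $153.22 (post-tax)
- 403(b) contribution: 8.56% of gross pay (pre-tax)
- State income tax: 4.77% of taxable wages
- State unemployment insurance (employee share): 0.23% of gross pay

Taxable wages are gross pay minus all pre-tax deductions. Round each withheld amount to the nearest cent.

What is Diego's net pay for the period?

Gross pay: 38 × $45.17 = $1,716.46
SIMPLE IRA contribution: $1,716.46 × 0.0601 = $103.16
403(b) contribution: $1,716.46 × 0.0856 = $146.93
Pre-tax total = $103.16 + $146.93 = $250.09
Taxable wages = $1,716.46 − $250.09 = $1,466.37
State income tax: $1,466.37 × 0.0477 = $69.95
State unemployment insurance (employee share): $1,716.46 × 0.0023 = $3.95
Fitness reimbursement repayment: $153.22
Total deductions = $103.16 + $146.93 + $69.95 + $3.95 + $153.22 = $477.21
Net pay = $1,716.46 − $477.21 = $1,239.25

$1,239.25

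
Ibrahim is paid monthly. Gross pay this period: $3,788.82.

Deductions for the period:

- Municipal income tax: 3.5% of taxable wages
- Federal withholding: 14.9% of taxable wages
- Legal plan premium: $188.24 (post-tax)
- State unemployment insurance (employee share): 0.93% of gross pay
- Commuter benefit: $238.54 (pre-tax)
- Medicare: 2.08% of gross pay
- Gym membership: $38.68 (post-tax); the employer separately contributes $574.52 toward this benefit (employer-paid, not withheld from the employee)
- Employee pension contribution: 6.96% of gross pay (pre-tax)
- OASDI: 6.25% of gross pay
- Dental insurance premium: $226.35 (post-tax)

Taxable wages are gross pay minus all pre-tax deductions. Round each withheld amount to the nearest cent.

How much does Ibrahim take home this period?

Employee pension contribution: $3,788.82 × 0.0696 = $263.70
Commuter benefit: $238.54
Pre-tax total = $263.70 + $238.54 = $502.24
Taxable wages = $3,788.82 − $502.24 = $3,286.58
Federal withholding: $3,286.58 × 0.149 = $489.70
Municipal income tax: $3,286.58 × 0.035 = $115.03
OASDI: $3,788.82 × 0.0625 = $236.80
Medicare: $3,788.82 × 0.0208 = $78.81
State unemployment insurance (employee share): $3,788.82 × 0.0093 = $35.24
Gym membership: $38.68
Dental insurance premium: $226.35
Legal plan premium: $188.24
(Employer's $574.52 toward gym membership is not withheld from the employee.)
Total deductions = $263.70 + $238.54 + $489.70 + $115.03 + $236.80 + $78.81 + $35.24 + $38.68 + $226.35 + $188.24 = $1,911.09
Net pay = $3,788.82 − $1,911.09 = $1,877.73

$1,877.73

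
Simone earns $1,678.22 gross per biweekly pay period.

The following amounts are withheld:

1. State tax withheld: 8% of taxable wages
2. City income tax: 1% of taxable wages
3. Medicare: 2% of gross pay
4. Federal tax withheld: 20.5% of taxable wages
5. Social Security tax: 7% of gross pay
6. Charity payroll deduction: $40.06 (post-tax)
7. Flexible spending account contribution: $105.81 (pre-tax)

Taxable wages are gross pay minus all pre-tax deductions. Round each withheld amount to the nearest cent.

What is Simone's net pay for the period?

$917.46

Flexible spending account contribution: $105.81
Taxable wages = $1,678.22 − $105.81 = $1,572.41
State tax withheld: $1,572.41 × 0.08 = $125.79
City income tax: $1,572.41 × 0.01 = $15.72
Federal tax withheld: $1,572.41 × 0.205 = $322.34
Social Security tax: $1,678.22 × 0.07 = $117.48
Medicare: $1,678.22 × 0.02 = $33.56
Charity payroll deduction: $40.06
Total deductions = $105.81 + $125.79 + $15.72 + $322.34 + $117.48 + $33.56 + $40.06 = $760.76
Net pay = $1,678.22 − $760.76 = $917.46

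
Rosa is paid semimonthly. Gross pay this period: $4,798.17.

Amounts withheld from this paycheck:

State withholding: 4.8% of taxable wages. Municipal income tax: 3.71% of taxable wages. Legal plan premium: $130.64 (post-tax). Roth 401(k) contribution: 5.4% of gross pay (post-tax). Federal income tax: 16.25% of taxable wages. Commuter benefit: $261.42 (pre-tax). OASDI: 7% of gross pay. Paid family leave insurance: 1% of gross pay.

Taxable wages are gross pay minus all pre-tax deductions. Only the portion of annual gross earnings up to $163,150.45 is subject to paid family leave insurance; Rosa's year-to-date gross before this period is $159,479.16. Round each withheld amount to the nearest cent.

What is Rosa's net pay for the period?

$2,651.14

Commuter benefit: $261.42
Taxable wages = $4,798.17 − $261.42 = $4,536.75
Municipal income tax: $4,536.75 × 0.0371 = $168.31
Federal income tax: $4,536.75 × 0.1625 = $737.22
State withholding: $4,536.75 × 0.048 = $217.76
Paid family leave insurance: only $163,150.45 − $159,479.16 = $3,671.29 of this check is subject → $3,671.29 × 0.01 = $36.71
OASDI: $4,798.17 × 0.07 = $335.87
Legal plan premium: $130.64
Roth 401(k) contribution: $4,798.17 × 0.054 = $259.10
Total deductions = $261.42 + $168.31 + $737.22 + $217.76 + $36.71 + $335.87 + $130.64 + $259.10 = $2,147.03
Net pay = $4,798.17 − $2,147.03 = $2,651.14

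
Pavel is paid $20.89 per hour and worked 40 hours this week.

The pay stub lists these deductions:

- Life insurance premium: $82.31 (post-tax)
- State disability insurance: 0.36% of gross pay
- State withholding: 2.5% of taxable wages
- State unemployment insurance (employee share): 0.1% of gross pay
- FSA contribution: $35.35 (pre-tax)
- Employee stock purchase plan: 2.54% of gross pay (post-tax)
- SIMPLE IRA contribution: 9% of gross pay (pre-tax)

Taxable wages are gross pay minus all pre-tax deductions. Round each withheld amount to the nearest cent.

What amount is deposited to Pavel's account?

Gross pay: 40 × $20.89 = $835.60
SIMPLE IRA contribution: $835.60 × 0.09 = $75.20
FSA contribution: $35.35
Pre-tax total = $75.20 + $35.35 = $110.55
Taxable wages = $835.60 − $110.55 = $725.05
State withholding: $725.05 × 0.025 = $18.13
State unemployment insurance (employee share): $835.60 × 0.001 = $0.84
State disability insurance: $835.60 × 0.0036 = $3.01
Life insurance premium: $82.31
Employee stock purchase plan: $835.60 × 0.0254 = $21.22
Total deductions = $75.20 + $35.35 + $18.13 + $0.84 + $3.01 + $82.31 + $21.22 = $236.06
Net pay = $835.60 − $236.06 = $599.54

$599.54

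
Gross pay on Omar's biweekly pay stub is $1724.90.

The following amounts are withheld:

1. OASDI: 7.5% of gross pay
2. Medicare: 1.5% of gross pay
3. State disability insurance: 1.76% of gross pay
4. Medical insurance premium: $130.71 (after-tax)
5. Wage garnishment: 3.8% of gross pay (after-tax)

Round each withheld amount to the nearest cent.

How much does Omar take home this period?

Medicare: $1724.90 × 0.015 = $25.87
OASDI: $1724.90 × 0.075 = $129.37
State disability insurance: $1724.90 × 0.0176 = $30.36
Wage garnishment: $1724.90 × 0.038 = $65.55
Medical insurance premium: $130.71
Total deductions = $25.87 + $129.37 + $30.36 + $65.55 + $130.71 = $381.86
Net pay = $1724.90 − $381.86 = $1343.04

$1343.04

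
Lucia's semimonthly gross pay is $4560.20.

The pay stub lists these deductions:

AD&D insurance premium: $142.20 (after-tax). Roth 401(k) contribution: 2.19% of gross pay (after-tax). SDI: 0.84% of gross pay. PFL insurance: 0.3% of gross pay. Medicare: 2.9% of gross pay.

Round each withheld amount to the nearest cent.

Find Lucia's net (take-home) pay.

$4133.89

PFL insurance: $4560.20 × 0.003 = $13.68
Medicare: $4560.20 × 0.029 = $132.25
SDI: $4560.20 × 0.0084 = $38.31
Roth 401(k) contribution: $4560.20 × 0.0219 = $99.87
AD&D insurance premium: $142.20
Total deductions = $13.68 + $132.25 + $38.31 + $99.87 + $142.20 = $426.31
Net pay = $4560.20 − $426.31 = $4133.89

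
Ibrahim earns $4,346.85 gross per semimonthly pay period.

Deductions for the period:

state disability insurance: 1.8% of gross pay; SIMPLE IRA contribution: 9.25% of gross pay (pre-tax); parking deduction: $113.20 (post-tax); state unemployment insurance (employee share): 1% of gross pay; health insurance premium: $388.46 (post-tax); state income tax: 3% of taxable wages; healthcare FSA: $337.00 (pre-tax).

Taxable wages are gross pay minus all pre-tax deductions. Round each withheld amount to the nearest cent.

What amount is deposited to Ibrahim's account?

Healthcare FSA: $337.00
SIMPLE IRA contribution: $4,346.85 × 0.0925 = $402.08
Pre-tax total = $337.00 + $402.08 = $739.08
Taxable wages = $4,346.85 − $739.08 = $3,607.77
State income tax: $3,607.77 × 0.03 = $108.23
State disability insurance: $4,346.85 × 0.018 = $78.24
State unemployment insurance (employee share): $4,346.85 × 0.01 = $43.47
Health insurance premium: $388.46
Parking deduction: $113.20
Total deductions = $337.00 + $402.08 + $108.23 + $78.24 + $43.47 + $388.46 + $113.20 = $1,470.68
Net pay = $4,346.85 − $1,470.68 = $2,876.17

$2,876.17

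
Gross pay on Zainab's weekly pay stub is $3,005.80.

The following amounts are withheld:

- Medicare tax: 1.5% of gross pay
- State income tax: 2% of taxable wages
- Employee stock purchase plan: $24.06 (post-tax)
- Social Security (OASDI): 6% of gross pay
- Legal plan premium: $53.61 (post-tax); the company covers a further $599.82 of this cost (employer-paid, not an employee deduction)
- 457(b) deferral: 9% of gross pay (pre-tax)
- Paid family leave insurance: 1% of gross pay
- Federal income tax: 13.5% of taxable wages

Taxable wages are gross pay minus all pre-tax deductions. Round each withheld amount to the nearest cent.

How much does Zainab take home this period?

457(b) deferral: $3,005.80 × 0.09 = $270.52
Taxable wages = $3,005.80 − $270.52 = $2,735.28
State income tax: $2,735.28 × 0.02 = $54.71
Federal income tax: $2,735.28 × 0.135 = $369.26
Medicare tax: $3,005.80 × 0.015 = $45.09
Paid family leave insurance: $3,005.80 × 0.01 = $30.06
Social Security (OASDI): $3,005.80 × 0.06 = $180.35
Legal plan premium: $53.61
Employee stock purchase plan: $24.06
(Employer's $599.82 toward legal plan premium is not withheld from the employee.)
Total deductions = $270.52 + $54.71 + $369.26 + $45.09 + $30.06 + $180.35 + $53.61 + $24.06 = $1,027.66
Net pay = $3,005.80 − $1,027.66 = $1,978.14

$1,978.14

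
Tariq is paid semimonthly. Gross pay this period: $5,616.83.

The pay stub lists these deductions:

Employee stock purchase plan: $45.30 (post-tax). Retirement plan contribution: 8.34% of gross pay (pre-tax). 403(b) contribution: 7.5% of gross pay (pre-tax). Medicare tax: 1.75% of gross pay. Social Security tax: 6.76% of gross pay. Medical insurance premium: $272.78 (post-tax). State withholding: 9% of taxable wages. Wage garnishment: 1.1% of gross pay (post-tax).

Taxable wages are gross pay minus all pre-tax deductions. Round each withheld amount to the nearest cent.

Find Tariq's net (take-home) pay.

Retirement plan contribution: $5,616.83 × 0.0834 = $468.44
403(b) contribution: $5,616.83 × 0.075 = $421.26
Pre-tax total = $468.44 + $421.26 = $889.70
Taxable wages = $5,616.83 − $889.70 = $4,727.13
State withholding: $4,727.13 × 0.09 = $425.44
Social Security tax: $5,616.83 × 0.0676 = $379.70
Medicare tax: $5,616.83 × 0.0175 = $98.29
Employee stock purchase plan: $45.30
Medical insurance premium: $272.78
Wage garnishment: $5,616.83 × 0.011 = $61.79
Total deductions = $468.44 + $421.26 + $425.44 + $379.70 + $98.29 + $45.30 + $272.78 + $61.79 = $2,173.00
Net pay = $5,616.83 − $2,173.00 = $3,443.83

$3,443.83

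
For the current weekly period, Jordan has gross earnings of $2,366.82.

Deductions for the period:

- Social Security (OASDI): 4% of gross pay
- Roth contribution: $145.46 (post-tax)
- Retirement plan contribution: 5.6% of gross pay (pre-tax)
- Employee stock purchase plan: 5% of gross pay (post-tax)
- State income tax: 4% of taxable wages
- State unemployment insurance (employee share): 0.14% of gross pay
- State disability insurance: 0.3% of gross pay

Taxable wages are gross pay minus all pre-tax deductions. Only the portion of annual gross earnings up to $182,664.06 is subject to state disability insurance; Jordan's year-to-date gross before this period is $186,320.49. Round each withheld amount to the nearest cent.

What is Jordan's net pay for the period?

Retirement plan contribution: $2,366.82 × 0.056 = $132.54
Taxable wages = $2,366.82 − $132.54 = $2,234.28
State income tax: $2,234.28 × 0.04 = $89.37
State unemployment insurance (employee share): $2,366.82 × 0.0014 = $3.31
Social Security (OASDI): $2,366.82 × 0.04 = $94.67
State disability insurance: annual cap $182,664.06 already reached (YTD $186,320.49), so $0.00
Roth contribution: $145.46
Employee stock purchase plan: $2,366.82 × 0.05 = $118.34
Total deductions = $132.54 + $89.37 + $3.31 + $94.67 + $0.00 + $145.46 + $118.34 = $583.69
Net pay = $2,366.82 − $583.69 = $1,783.13

$1,783.13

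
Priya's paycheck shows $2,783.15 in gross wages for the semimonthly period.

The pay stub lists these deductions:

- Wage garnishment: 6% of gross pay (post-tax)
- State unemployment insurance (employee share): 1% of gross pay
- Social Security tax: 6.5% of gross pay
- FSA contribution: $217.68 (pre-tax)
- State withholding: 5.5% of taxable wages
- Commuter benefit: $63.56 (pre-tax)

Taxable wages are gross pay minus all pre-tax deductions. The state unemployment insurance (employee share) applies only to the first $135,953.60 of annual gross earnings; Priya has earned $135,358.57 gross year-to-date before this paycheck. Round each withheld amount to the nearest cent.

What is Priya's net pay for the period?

$2,010.46

FSA contribution: $217.68
Commuter benefit: $63.56
Pre-tax total = $217.68 + $63.56 = $281.24
Taxable wages = $2,783.15 − $281.24 = $2,501.91
State withholding: $2,501.91 × 0.055 = $137.61
State unemployment insurance (employee share): only $135,953.60 − $135,358.57 = $595.03 of this check is subject → $595.03 × 0.01 = $5.95
Social Security tax: $2,783.15 × 0.065 = $180.90
Wage garnishment: $2,783.15 × 0.06 = $166.99
Total deductions = $217.68 + $63.56 + $137.61 + $5.95 + $180.90 + $166.99 = $772.69
Net pay = $2,783.15 − $772.69 = $2,010.46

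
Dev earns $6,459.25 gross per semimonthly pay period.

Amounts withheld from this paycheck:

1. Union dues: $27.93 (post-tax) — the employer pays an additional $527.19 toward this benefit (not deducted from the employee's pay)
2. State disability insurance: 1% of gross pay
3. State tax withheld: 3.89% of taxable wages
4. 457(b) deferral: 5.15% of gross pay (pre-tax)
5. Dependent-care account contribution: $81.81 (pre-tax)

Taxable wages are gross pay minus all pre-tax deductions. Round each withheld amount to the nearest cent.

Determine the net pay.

$5,717.13

457(b) deferral: $6,459.25 × 0.0515 = $332.65
Dependent-care account contribution: $81.81
Pre-tax total = $332.65 + $81.81 = $414.46
Taxable wages = $6,459.25 − $414.46 = $6,044.79
State tax withheld: $6,044.79 × 0.0389 = $235.14
State disability insurance: $6,459.25 × 0.01 = $64.59
Union dues: $27.93
(Employer's $527.19 toward union dues is not withheld from the employee.)
Total deductions = $332.65 + $81.81 + $235.14 + $64.59 + $27.93 = $742.12
Net pay = $6,459.25 − $742.12 = $5,717.13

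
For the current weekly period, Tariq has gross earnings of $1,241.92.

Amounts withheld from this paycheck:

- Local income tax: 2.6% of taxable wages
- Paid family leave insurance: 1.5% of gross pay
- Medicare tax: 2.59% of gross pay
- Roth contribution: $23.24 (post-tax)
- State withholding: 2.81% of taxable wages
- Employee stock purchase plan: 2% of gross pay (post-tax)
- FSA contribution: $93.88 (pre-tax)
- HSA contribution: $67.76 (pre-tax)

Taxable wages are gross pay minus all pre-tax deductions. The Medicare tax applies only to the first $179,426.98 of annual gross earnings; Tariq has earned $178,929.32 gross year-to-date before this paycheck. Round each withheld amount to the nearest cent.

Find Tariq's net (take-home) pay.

$942.23

HSA contribution: $67.76
FSA contribution: $93.88
Pre-tax total = $67.76 + $93.88 = $161.64
Taxable wages = $1,241.92 − $161.64 = $1,080.28
Local income tax: $1,080.28 × 0.026 = $28.09
State withholding: $1,080.28 × 0.0281 = $30.36
Paid family leave insurance: $1,241.92 × 0.015 = $18.63
Medicare tax: only $179,426.98 − $178,929.32 = $497.66 of this check is subject → $497.66 × 0.0259 = $12.89
Employee stock purchase plan: $1,241.92 × 0.02 = $24.84
Roth contribution: $23.24
Total deductions = $67.76 + $93.88 + $28.09 + $30.36 + $18.63 + $12.89 + $24.84 + $23.24 = $299.69
Net pay = $1,241.92 − $299.69 = $942.23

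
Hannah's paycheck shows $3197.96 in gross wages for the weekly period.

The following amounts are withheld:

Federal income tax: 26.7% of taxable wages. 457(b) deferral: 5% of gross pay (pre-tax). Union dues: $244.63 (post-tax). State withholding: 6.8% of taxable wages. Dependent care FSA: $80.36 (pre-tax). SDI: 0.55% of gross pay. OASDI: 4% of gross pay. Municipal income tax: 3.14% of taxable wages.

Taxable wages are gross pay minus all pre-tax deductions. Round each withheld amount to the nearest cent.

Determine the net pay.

457(b) deferral: $3197.96 × 0.05 = $159.90
Dependent care FSA: $80.36
Pre-tax total = $159.90 + $80.36 = $240.26
Taxable wages = $3197.96 − $240.26 = $2957.70
State withholding: $2957.70 × 0.068 = $201.12
Federal income tax: $2957.70 × 0.267 = $789.71
Municipal income tax: $2957.70 × 0.0314 = $92.87
SDI: $3197.96 × 0.0055 = $17.59
OASDI: $3197.96 × 0.04 = $127.92
Union dues: $244.63
Total deductions = $159.90 + $80.36 + $201.12 + $789.71 + $92.87 + $17.59 + $127.92 + $244.63 = $1714.10
Net pay = $3197.96 − $1714.10 = $1483.86

$1483.86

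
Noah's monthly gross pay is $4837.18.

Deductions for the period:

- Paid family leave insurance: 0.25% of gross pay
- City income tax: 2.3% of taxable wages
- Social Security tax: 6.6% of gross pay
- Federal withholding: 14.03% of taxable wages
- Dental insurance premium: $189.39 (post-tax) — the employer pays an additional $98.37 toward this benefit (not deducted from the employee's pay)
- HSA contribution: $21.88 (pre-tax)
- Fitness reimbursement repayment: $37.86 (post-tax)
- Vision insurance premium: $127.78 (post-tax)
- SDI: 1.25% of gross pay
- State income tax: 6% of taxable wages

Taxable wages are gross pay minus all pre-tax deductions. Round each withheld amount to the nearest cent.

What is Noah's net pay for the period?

$2993.21

HSA contribution: $21.88
Taxable wages = $4837.18 − $21.88 = $4815.30
State income tax: $4815.30 × 0.06 = $288.92
City income tax: $4815.30 × 0.023 = $110.75
Federal withholding: $4815.30 × 0.1403 = $675.59
Paid family leave insurance: $4837.18 × 0.0025 = $12.09
Social Security tax: $4837.18 × 0.066 = $319.25
SDI: $4837.18 × 0.0125 = $60.46
Fitness reimbursement repayment: $37.86
Vision insurance premium: $127.78
Dental insurance premium: $189.39
(Employer's $98.37 toward dental insurance premium is not withheld from the employee.)
Total deductions = $21.88 + $288.92 + $110.75 + $675.59 + $12.09 + $319.25 + $60.46 + $37.86 + $127.78 + $189.39 = $1843.97
Net pay = $4837.18 − $1843.97 = $2993.21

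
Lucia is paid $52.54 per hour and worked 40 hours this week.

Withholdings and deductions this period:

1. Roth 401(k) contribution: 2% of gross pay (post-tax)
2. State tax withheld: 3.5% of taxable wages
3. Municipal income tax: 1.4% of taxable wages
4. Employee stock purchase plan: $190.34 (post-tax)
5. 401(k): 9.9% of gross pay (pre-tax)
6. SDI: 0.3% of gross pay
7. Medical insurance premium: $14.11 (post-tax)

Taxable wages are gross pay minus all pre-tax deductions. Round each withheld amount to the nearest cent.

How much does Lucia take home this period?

Gross pay: 40 × $52.54 = $2101.60
401(k): $2101.60 × 0.099 = $208.06
Taxable wages = $2101.60 − $208.06 = $1893.54
Municipal income tax: $1893.54 × 0.014 = $26.51
State tax withheld: $1893.54 × 0.035 = $66.27
SDI: $2101.60 × 0.003 = $6.30
Employee stock purchase plan: $190.34
Medical insurance premium: $14.11
Roth 401(k) contribution: $2101.60 × 0.02 = $42.03
Total deductions = $208.06 + $26.51 + $66.27 + $6.30 + $190.34 + $14.11 + $42.03 = $553.62
Net pay = $2101.60 − $553.62 = $1547.98

$1547.98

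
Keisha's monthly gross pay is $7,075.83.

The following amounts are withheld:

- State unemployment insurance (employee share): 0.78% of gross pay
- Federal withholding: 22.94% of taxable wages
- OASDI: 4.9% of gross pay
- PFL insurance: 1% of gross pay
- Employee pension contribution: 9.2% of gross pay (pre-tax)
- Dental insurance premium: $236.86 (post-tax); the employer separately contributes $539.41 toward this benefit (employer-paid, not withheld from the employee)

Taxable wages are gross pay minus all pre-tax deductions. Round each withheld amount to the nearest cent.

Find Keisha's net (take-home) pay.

$4,241.46

Employee pension contribution: $7,075.83 × 0.092 = $650.98
Taxable wages = $7,075.83 − $650.98 = $6,424.85
Federal withholding: $6,424.85 × 0.2294 = $1,473.86
OASDI: $7,075.83 × 0.049 = $346.72
State unemployment insurance (employee share): $7,075.83 × 0.0078 = $55.19
PFL insurance: $7,075.83 × 0.01 = $70.76
Dental insurance premium: $236.86
(Employer's $539.41 toward dental insurance premium is not withheld from the employee.)
Total deductions = $650.98 + $1,473.86 + $346.72 + $55.19 + $70.76 + $236.86 = $2,834.37
Net pay = $7,075.83 − $2,834.37 = $4,241.46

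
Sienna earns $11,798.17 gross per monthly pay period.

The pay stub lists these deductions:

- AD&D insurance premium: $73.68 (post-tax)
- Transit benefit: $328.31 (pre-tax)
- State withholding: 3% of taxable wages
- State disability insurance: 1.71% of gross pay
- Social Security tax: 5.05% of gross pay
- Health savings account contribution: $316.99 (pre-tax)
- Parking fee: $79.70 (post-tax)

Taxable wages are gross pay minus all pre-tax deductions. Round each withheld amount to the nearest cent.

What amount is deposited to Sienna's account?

Transit benefit: $328.31
Health savings account contribution: $316.99
Pre-tax total = $328.31 + $316.99 = $645.30
Taxable wages = $11,798.17 − $645.30 = $11,152.87
State withholding: $11,152.87 × 0.03 = $334.59
State disability insurance: $11,798.17 × 0.0171 = $201.75
Social Security tax: $11,798.17 × 0.0505 = $595.81
AD&D insurance premium: $73.68
Parking fee: $79.70
Total deductions = $328.31 + $316.99 + $334.59 + $201.75 + $595.81 + $73.68 + $79.70 = $1,930.83
Net pay = $11,798.17 − $1,930.83 = $9,867.34

$9,867.34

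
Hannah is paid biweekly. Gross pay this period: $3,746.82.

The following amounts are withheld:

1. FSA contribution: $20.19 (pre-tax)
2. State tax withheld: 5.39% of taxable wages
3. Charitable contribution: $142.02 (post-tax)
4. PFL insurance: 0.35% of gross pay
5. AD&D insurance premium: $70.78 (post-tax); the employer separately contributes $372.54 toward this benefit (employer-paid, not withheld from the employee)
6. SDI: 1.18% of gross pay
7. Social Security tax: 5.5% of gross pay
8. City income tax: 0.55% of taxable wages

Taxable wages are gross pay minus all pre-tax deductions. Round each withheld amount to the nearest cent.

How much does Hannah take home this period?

FSA contribution: $20.19
Taxable wages = $3,746.82 − $20.19 = $3,726.63
City income tax: $3,726.63 × 0.0055 = $20.50
State tax withheld: $3,726.63 × 0.0539 = $200.87
Social Security tax: $3,746.82 × 0.055 = $206.08
PFL insurance: $3,746.82 × 0.0035 = $13.11
SDI: $3,746.82 × 0.0118 = $44.21
Charitable contribution: $142.02
AD&D insurance premium: $70.78
(Employer's $372.54 toward AD&D insurance premium is not withheld from the employee.)
Total deductions = $20.19 + $20.50 + $200.87 + $206.08 + $13.11 + $44.21 + $142.02 + $70.78 = $717.76
Net pay = $3,746.82 − $717.76 = $3,029.06

$3,029.06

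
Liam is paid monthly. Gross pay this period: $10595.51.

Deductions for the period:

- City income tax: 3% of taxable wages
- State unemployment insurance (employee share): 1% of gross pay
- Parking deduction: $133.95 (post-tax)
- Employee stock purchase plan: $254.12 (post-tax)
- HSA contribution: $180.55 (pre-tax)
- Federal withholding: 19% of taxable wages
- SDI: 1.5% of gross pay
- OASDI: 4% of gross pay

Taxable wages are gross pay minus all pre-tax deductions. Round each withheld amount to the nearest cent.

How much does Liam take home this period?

HSA contribution: $180.55
Taxable wages = $10595.51 − $180.55 = $10414.96
City income tax: $10414.96 × 0.03 = $312.45
Federal withholding: $10414.96 × 0.19 = $1978.84
SDI: $10595.51 × 0.015 = $158.93
OASDI: $10595.51 × 0.04 = $423.82
State unemployment insurance (employee share): $10595.51 × 0.01 = $105.96
Employee stock purchase plan: $254.12
Parking deduction: $133.95
Total deductions = $180.55 + $312.45 + $1978.84 + $158.93 + $423.82 + $105.96 + $254.12 + $133.95 = $3548.62
Net pay = $10595.51 − $3548.62 = $7046.89

$7046.89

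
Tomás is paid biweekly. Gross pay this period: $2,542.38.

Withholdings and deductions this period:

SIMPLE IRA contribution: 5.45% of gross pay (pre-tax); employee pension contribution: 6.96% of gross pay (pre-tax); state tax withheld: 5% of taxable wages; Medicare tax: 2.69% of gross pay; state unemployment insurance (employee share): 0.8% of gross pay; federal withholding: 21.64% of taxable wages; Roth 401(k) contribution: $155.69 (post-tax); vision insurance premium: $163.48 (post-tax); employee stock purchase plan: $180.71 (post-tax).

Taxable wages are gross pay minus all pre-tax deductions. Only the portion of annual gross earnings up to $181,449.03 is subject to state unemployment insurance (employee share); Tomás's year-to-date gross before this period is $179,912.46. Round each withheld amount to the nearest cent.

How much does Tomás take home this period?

$1,053.08

SIMPLE IRA contribution: $2,542.38 × 0.0545 = $138.56
Employee pension contribution: $2,542.38 × 0.0696 = $176.95
Pre-tax total = $138.56 + $176.95 = $315.51
Taxable wages = $2,542.38 − $315.51 = $2,226.87
State tax withheld: $2,226.87 × 0.05 = $111.34
Federal withholding: $2,226.87 × 0.2164 = $481.89
State unemployment insurance (employee share): only $181,449.03 − $179,912.46 = $1,536.57 of this check is subject → $1,536.57 × 0.008 = $12.29
Medicare tax: $2,542.38 × 0.0269 = $68.39
Roth 401(k) contribution: $155.69
Vision insurance premium: $163.48
Employee stock purchase plan: $180.71
Total deductions = $138.56 + $176.95 + $111.34 + $481.89 + $12.29 + $68.39 + $155.69 + $163.48 + $180.71 = $1,489.30
Net pay = $2,542.38 − $1,489.30 = $1,053.08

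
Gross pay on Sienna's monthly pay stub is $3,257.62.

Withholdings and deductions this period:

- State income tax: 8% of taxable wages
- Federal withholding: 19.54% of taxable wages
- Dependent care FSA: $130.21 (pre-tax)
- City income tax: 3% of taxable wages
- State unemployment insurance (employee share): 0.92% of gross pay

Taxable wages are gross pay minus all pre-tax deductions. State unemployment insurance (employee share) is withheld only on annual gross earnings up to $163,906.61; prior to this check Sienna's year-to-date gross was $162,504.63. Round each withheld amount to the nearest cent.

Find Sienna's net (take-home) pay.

Dependent care FSA: $130.21
Taxable wages = $3,257.62 − $130.21 = $3,127.41
City income tax: $3,127.41 × 0.03 = $93.82
Federal withholding: $3,127.41 × 0.1954 = $611.10
State income tax: $3,127.41 × 0.08 = $250.19
State unemployment insurance (employee share): only $163,906.61 − $162,504.63 = $1,401.98 of this check is subject → $1,401.98 × 0.0092 = $12.90
Total deductions = $130.21 + $93.82 + $611.10 + $250.19 + $12.90 = $1,098.22
Net pay = $3,257.62 − $1,098.22 = $2,159.40

$2,159.40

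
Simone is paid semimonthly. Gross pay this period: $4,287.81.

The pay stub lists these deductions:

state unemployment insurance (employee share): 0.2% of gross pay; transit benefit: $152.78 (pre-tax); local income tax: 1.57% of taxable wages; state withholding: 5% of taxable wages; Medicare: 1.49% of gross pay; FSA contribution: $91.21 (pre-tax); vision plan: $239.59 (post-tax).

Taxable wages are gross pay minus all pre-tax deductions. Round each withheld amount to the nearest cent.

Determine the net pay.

$3,466.08

Transit benefit: $152.78
FSA contribution: $91.21
Pre-tax total = $152.78 + $91.21 = $243.99
Taxable wages = $4,287.81 − $243.99 = $4,043.82
State withholding: $4,043.82 × 0.05 = $202.19
Local income tax: $4,043.82 × 0.0157 = $63.49
State unemployment insurance (employee share): $4,287.81 × 0.002 = $8.58
Medicare: $4,287.81 × 0.0149 = $63.89
Vision plan: $239.59
Total deductions = $152.78 + $91.21 + $202.19 + $63.49 + $8.58 + $63.89 + $239.59 = $821.73
Net pay = $4,287.81 − $821.73 = $3,466.08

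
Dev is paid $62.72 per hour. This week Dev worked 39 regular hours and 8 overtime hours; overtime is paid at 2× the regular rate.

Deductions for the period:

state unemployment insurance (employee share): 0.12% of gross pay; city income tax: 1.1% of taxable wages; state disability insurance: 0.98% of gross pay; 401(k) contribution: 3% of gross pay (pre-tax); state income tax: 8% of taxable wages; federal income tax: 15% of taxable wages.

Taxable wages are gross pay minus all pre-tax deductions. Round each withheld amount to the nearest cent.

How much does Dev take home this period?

$2501.74

Regular pay: 39 × $62.72 = $2446.08
Overtime pay: 8 × $62.72 × 2 = $1003.52
Gross pay = $2446.08 + $1003.52 = $3449.60
401(k) contribution: $3449.60 × 0.03 = $103.49
Taxable wages = $3449.60 − $103.49 = $3346.11
Federal income tax: $3346.11 × 0.15 = $501.92
City income tax: $3346.11 × 0.011 = $36.81
State income tax: $3346.11 × 0.08 = $267.69
State unemployment insurance (employee share): $3449.60 × 0.0012 = $4.14
State disability insurance: $3449.60 × 0.0098 = $33.81
Total deductions = $103.49 + $501.92 + $36.81 + $267.69 + $4.14 + $33.81 = $947.86
Net pay = $3449.60 − $947.86 = $2501.74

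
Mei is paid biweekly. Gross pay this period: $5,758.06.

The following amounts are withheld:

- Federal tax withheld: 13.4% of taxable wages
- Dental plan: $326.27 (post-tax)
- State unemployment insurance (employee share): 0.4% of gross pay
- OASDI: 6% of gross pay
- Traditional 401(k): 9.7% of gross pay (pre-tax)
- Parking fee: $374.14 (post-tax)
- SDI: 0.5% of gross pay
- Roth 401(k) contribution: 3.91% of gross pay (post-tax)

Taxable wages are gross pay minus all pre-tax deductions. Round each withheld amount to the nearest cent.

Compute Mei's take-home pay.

Traditional 401(k): $5,758.06 × 0.097 = $558.53
Taxable wages = $5,758.06 − $558.53 = $5,199.53
Federal tax withheld: $5,199.53 × 0.134 = $696.74
SDI: $5,758.06 × 0.005 = $28.79
OASDI: $5,758.06 × 0.06 = $345.48
State unemployment insurance (employee share): $5,758.06 × 0.004 = $23.03
Parking fee: $374.14
Dental plan: $326.27
Roth 401(k) contribution: $5,758.06 × 0.0391 = $225.14
Total deductions = $558.53 + $696.74 + $28.79 + $345.48 + $23.03 + $374.14 + $326.27 + $225.14 = $2,578.12
Net pay = $5,758.06 − $2,578.12 = $3,179.94

$3,179.94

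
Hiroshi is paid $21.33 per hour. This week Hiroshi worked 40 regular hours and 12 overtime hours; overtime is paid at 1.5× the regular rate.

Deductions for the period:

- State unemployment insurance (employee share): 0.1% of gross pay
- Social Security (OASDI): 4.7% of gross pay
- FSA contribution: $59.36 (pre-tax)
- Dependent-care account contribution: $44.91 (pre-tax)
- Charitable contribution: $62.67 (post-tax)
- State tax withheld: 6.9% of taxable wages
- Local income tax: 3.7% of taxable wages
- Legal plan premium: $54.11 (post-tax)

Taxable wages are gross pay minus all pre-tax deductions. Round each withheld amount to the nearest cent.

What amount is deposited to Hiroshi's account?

Regular pay: 40 × $21.33 = $853.20
Overtime pay: 12 × $21.33 × 1.5 = $383.94
Gross pay = $853.20 + $383.94 = $1,237.14
Dependent-care account contribution: $44.91
FSA contribution: $59.36
Pre-tax total = $44.91 + $59.36 = $104.27
Taxable wages = $1,237.14 − $104.27 = $1,132.87
State tax withheld: $1,132.87 × 0.069 = $78.17
Local income tax: $1,132.87 × 0.037 = $41.92
State unemployment insurance (employee share): $1,237.14 × 0.001 = $1.24
Social Security (OASDI): $1,237.14 × 0.047 = $58.15
Legal plan premium: $54.11
Charitable contribution: $62.67
Total deductions = $44.91 + $59.36 + $78.17 + $41.92 + $1.24 + $58.15 + $54.11 + $62.67 = $400.53
Net pay = $1,237.14 − $400.53 = $836.61

$836.61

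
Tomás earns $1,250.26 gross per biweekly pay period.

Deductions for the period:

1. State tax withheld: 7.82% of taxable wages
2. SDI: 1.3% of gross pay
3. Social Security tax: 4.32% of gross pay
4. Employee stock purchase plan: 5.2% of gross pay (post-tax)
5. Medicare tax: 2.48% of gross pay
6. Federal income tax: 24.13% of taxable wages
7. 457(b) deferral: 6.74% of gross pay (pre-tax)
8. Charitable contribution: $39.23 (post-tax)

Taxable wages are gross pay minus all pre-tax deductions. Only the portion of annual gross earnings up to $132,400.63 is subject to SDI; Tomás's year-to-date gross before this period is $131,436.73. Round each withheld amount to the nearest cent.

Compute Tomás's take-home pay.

$591.67

457(b) deferral: $1,250.26 × 0.0674 = $84.27
Taxable wages = $1,250.26 − $84.27 = $1,165.99
Federal income tax: $1,165.99 × 0.2413 = $281.35
State tax withheld: $1,165.99 × 0.0782 = $91.18
Social Security tax: $1,250.26 × 0.0432 = $54.01
Medicare tax: $1,250.26 × 0.0248 = $31.01
SDI: only $132,400.63 − $131,436.73 = $963.90 of this check is subject → $963.90 × 0.013 = $12.53
Employee stock purchase plan: $1,250.26 × 0.052 = $65.01
Charitable contribution: $39.23
Total deductions = $84.27 + $281.35 + $91.18 + $54.01 + $31.01 + $12.53 + $65.01 + $39.23 = $658.59
Net pay = $1,250.26 − $658.59 = $591.67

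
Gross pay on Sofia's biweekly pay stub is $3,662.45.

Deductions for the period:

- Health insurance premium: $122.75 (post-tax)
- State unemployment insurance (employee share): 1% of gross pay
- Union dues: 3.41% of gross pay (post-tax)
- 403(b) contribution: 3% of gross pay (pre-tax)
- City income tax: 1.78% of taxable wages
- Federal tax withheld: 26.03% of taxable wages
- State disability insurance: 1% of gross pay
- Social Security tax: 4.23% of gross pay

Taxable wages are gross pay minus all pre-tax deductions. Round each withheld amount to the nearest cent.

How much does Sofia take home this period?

403(b) contribution: $3,662.45 × 0.03 = $109.87
Taxable wages = $3,662.45 − $109.87 = $3,552.58
City income tax: $3,552.58 × 0.0178 = $63.24
Federal tax withheld: $3,552.58 × 0.2603 = $924.74
State disability insurance: $3,662.45 × 0.01 = $36.62
State unemployment insurance (employee share): $3,662.45 × 0.01 = $36.62
Social Security tax: $3,662.45 × 0.0423 = $154.92
Health insurance premium: $122.75
Union dues: $3,662.45 × 0.0341 = $124.89
Total deductions = $109.87 + $63.24 + $924.74 + $36.62 + $36.62 + $154.92 + $122.75 + $124.89 = $1,573.65
Net pay = $3,662.45 − $1,573.65 = $2,088.80

$2,088.80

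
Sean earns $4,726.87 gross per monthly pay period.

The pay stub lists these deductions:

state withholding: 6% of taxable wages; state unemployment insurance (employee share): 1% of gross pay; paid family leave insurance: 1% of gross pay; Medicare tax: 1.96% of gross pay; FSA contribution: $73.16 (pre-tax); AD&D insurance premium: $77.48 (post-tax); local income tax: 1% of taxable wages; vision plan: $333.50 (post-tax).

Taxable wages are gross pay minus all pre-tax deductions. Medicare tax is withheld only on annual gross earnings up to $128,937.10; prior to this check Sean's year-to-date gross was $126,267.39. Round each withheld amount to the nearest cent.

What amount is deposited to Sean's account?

$3,770.10

FSA contribution: $73.16
Taxable wages = $4,726.87 − $73.16 = $4,653.71
State withholding: $4,653.71 × 0.06 = $279.22
Local income tax: $4,653.71 × 0.01 = $46.54
State unemployment insurance (employee share): $4,726.87 × 0.01 = $47.27
Medicare tax: only $128,937.10 − $126,267.39 = $2,669.71 of this check is subject → $2,669.71 × 0.0196 = $52.33
Paid family leave insurance: $4,726.87 × 0.01 = $47.27
Vision plan: $333.50
AD&D insurance premium: $77.48
Total deductions = $73.16 + $279.22 + $46.54 + $47.27 + $52.33 + $47.27 + $333.50 + $77.48 = $956.77
Net pay = $4,726.87 − $956.77 = $3,770.10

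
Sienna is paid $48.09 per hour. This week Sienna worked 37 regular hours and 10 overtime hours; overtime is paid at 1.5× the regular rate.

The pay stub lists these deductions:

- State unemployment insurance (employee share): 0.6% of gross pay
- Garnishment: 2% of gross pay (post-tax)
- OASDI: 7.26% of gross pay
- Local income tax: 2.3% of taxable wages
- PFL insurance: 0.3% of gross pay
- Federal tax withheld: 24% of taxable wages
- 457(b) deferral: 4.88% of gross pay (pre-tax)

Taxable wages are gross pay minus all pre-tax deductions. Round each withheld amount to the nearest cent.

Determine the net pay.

$1,499.00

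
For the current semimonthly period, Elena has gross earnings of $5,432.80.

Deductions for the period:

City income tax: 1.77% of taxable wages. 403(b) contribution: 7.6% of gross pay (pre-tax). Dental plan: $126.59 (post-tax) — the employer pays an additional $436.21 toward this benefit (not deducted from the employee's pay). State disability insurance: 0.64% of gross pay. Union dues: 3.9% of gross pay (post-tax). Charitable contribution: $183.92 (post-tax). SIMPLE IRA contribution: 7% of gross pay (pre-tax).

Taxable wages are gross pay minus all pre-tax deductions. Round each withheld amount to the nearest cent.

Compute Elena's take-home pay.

$4,000.33

SIMPLE IRA contribution: $5,432.80 × 0.07 = $380.30
403(b) contribution: $5,432.80 × 0.076 = $412.89
Pre-tax total = $380.30 + $412.89 = $793.19
Taxable wages = $5,432.80 − $793.19 = $4,639.61
City income tax: $4,639.61 × 0.0177 = $82.12
State disability insurance: $5,432.80 × 0.0064 = $34.77
Dental plan: $126.59
Union dues: $5,432.80 × 0.039 = $211.88
Charitable contribution: $183.92
(Employer's $436.21 toward dental plan is not withheld from the employee.)
Total deductions = $380.30 + $412.89 + $82.12 + $34.77 + $126.59 + $211.88 + $183.92 = $1,432.47
Net pay = $5,432.80 − $1,432.47 = $4,000.33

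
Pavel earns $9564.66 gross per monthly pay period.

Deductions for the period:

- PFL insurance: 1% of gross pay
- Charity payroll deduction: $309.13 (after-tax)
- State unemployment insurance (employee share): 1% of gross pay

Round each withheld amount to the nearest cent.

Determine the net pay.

$9064.23

State unemployment insurance (employee share): $9564.66 × 0.01 = $95.65
PFL insurance: $9564.66 × 0.01 = $95.65
Charity payroll deduction: $309.13
Total deductions = $95.65 + $95.65 + $309.13 = $500.43
Net pay = $9564.66 − $500.43 = $9064.23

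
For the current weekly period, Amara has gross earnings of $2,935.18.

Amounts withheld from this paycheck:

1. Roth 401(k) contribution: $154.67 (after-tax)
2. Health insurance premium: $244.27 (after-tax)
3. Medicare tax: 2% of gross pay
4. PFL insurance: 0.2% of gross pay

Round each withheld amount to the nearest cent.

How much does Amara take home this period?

PFL insurance: $2,935.18 × 0.002 = $5.87
Medicare tax: $2,935.18 × 0.02 = $58.70
Roth 401(k) contribution: $154.67
Health insurance premium: $244.27
Total deductions = $5.87 + $58.70 + $154.67 + $244.27 = $463.51
Net pay = $2,935.18 − $463.51 = $2,471.67

$2,471.67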